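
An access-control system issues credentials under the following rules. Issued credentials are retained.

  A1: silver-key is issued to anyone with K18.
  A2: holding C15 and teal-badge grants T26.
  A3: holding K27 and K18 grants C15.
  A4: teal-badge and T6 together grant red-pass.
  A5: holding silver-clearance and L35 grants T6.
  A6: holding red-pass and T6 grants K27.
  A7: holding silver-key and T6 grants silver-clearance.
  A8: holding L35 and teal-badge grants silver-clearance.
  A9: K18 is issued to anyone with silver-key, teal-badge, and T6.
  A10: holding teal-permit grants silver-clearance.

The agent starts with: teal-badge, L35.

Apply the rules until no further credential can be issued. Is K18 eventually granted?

No

K18 would need silver-key, teal-badge, and T6 (A9), but silver-key is never granted.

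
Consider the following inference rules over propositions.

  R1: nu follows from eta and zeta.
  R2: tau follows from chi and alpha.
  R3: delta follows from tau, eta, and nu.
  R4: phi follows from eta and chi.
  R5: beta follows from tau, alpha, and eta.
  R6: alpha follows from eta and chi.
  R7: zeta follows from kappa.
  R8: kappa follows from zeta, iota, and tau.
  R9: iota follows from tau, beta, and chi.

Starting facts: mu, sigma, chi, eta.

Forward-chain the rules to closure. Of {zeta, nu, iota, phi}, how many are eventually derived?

eta and chi hold, so phi follows (R4).
From eta and chi, R6 gives alpha.
chi and alpha hold, so tau follows (R2).
From tau, alpha, and eta, R5 gives beta.
From tau, beta, and chi, R9 gives iota.
zeta would need kappa (R7), but kappa is never established.
nu would need eta and zeta (R1), but zeta is never established.
iota: reached.
phi: reached.
Reached: iota and phi — 2 of the 4.

2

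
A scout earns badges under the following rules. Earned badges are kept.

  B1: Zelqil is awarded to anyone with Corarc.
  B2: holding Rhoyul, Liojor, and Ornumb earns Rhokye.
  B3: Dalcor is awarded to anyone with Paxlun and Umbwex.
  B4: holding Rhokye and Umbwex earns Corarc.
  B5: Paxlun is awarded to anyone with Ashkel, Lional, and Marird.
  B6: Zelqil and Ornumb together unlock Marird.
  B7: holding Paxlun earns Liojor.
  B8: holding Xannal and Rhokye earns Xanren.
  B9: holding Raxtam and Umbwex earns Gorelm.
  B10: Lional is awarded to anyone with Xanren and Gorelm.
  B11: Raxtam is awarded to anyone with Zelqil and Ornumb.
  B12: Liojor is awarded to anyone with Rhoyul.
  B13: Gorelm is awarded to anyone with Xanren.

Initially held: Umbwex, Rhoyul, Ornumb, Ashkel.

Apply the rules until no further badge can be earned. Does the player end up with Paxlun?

No

Paxlun would need Ashkel, Lional, and Marird (B5), but Lional is never earned.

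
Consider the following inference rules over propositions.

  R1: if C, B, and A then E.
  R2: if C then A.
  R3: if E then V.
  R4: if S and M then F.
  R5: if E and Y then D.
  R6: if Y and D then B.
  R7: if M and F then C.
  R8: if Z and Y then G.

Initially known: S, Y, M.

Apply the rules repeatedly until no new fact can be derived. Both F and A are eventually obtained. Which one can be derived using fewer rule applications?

F

F: From S and M, R4 gives F. [1 rule application]
A: S and M hold, so F follows (R4). M and F hold, so C follows (R7). From C, R2 gives A. [3 rule applications]
F needs fewer.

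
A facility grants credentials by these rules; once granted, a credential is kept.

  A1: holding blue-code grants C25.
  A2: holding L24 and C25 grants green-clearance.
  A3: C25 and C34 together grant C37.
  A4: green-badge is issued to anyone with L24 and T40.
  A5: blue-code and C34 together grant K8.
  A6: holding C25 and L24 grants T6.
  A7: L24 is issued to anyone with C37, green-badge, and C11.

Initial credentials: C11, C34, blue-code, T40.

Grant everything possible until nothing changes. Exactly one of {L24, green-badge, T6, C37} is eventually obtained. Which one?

Holding blue-code grants C25 (A1).
Holding C25 and C34 grants C37 (A3).
green-badge would need L24 and T40 (A4), but L24 is never granted. L24 would need C37, green-badge, and C11 (A7), but green-badge is never granted. T6 would need C25 and L24 (A6), but L24 is never granted.

C37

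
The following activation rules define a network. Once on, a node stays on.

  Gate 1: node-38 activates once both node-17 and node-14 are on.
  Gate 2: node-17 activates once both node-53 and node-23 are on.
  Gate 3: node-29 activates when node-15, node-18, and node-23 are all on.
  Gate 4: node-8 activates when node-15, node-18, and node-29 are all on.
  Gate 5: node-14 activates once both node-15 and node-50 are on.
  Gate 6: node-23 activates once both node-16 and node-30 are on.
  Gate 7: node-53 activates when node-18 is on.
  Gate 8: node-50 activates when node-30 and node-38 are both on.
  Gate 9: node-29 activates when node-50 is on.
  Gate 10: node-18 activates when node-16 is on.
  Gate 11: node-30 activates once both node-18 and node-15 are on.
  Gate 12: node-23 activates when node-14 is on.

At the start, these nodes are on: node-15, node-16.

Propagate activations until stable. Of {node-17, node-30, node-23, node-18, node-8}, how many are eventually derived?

5

node-16 is on, so node-18 activates (Gate 10).
Gate 11: node-18 and node-15 on → node-30 on.
node-18 is on, so node-53 activates (Gate 7).
Gate 6: node-16 and node-30 on → node-23 on.
node-53 and node-23 are on, so node-17 activates (Gate 2).
node-15, node-18, and node-23 are on, so node-29 activates (Gate 3).
Gate 4: node-15, node-18, and node-29 on → node-8 on.
node-17: reached.
node-30: reached.
node-23: reached.
node-18: reached.
node-8: reached.
All 5 are reached.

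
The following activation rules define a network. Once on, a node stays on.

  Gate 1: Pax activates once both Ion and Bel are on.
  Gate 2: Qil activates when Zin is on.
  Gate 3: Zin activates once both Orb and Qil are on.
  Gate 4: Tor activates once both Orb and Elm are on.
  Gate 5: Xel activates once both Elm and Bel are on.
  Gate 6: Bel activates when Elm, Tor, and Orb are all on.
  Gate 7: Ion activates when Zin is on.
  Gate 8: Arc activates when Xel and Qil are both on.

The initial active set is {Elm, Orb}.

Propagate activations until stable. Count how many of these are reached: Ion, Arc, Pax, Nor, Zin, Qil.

0

Ion would need Zin (Gate 7), but Zin never turns on.
Arc would need Xel and Qil (Gate 8), but Qil never turns on.
Pax would need Ion and Bel (Gate 1), but Ion never turns on.
No rule produces Nor, and it is not given.
Zin would need Orb and Qil (Gate 3), but Qil never turns on.
Qil would need Zin (Gate 2), but Zin never turns on.
None of the 6 are reached.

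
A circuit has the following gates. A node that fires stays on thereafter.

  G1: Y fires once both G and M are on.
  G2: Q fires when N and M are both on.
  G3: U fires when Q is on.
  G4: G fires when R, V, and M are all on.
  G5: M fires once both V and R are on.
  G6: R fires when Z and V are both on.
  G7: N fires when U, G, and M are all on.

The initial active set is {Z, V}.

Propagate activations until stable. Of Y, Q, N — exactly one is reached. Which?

Y

G6: Z and V on → R on.
V and R are on, so M fires (G5).
G4: R, V, and M on → G on.
G and M are on, so Y fires (G1).
Q would need N and M (G2), but N never turns on. N would need U, G, and M (G7), but U never turns on.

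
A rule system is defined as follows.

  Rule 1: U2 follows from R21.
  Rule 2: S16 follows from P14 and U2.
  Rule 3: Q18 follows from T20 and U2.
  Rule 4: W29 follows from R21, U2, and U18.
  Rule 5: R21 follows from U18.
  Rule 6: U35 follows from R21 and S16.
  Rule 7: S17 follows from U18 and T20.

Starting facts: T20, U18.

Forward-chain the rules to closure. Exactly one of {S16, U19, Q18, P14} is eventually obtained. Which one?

Q18

From U18, Rule 5 gives R21.
From R21, Rule 1 gives U2.
T20 and U2 hold, so Q18 follows (Rule 3).
S16 would need P14 and U2 (Rule 2), but P14 is never established. No rule produces P14, and it is not given. No rule produces U19, and it is not given.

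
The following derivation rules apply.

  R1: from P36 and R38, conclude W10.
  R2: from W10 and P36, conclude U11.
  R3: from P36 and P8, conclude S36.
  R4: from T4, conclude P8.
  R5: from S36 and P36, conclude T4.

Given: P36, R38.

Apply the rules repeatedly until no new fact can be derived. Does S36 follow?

No

S36 would need P36 and P8 (R3), but P8 is never established.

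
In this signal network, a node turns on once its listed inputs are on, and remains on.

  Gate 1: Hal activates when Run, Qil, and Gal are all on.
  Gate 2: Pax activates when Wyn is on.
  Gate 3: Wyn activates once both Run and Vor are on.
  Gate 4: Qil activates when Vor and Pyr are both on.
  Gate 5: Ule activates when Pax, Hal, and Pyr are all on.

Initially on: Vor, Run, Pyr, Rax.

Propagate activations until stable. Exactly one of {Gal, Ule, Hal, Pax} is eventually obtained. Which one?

Pax

Run and Vor are on, so Wyn activates (Gate 3).
Wyn is on, so Pax activates (Gate 2).
Hal would need Run, Qil, and Gal (Gate 1), but Gal never turns on. Ule would need Pax, Hal, and Pyr (Gate 5), but Hal never turns on. No rule produces Gal, and it is not given.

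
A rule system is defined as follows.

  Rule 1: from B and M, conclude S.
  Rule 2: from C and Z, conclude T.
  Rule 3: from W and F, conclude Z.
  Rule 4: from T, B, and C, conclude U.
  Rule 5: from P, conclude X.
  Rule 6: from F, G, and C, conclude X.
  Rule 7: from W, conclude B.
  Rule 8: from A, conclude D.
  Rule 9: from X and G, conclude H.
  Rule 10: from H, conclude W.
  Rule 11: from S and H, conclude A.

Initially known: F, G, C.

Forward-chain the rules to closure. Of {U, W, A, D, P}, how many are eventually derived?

F, G, and C hold, so X follows (Rule 6).
From X and G, Rule 9 gives H.
From H, Rule 10 gives W.
W holds, so B follows (Rule 7).
From W and F, Rule 3 gives Z.
From C and Z, Rule 2 gives T.
T, B, and C hold, so U follows (Rule 4).
U: reached.
W: reached.
A would need S and H (Rule 11), but S is never established.
D would need A (Rule 8), but A is never established.
No rule produces P, and it is not given.
Reached: U and W — 2 of the 5.

2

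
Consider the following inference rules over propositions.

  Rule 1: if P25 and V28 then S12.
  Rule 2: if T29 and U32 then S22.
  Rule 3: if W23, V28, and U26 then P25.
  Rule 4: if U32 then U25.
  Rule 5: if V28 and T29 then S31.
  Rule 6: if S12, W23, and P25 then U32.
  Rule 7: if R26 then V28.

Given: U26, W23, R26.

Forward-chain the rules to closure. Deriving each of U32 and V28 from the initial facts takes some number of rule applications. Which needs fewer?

V28: From R26, Rule 7 gives V28. [1 rule application]
U32: From R26, Rule 7 gives V28. From W23, V28, and U26, Rule 3 gives P25. P25 and V28 hold, so S12 follows (Rule 1). From S12, W23, and P25, Rule 6 gives U32. [4 rule applications]
V28 needs fewer.

V28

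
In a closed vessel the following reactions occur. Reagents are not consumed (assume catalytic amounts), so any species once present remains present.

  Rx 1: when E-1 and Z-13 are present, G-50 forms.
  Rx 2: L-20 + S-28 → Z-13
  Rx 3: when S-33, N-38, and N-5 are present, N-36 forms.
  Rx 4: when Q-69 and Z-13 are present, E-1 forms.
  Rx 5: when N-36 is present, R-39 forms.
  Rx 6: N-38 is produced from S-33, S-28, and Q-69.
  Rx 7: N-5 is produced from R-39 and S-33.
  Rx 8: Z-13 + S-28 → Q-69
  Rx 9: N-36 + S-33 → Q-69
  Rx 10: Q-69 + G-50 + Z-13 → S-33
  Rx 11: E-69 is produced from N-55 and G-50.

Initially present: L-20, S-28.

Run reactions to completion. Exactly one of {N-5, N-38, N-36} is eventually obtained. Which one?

N-38

L-20 and S-28 present → Z-13 forms (Rx 2).
Z-13 and S-28 present → Q-69 forms (Rx 8).
Q-69 and Z-13 present → E-1 forms (Rx 4).
E-1 and Z-13 present → G-50 forms (Rx 1).
Q-69, G-50, and Z-13 present → S-33 forms (Rx 10).
S-33, S-28, and Q-69 present → N-38 forms (Rx 6).
N-5 would need R-39 and S-33 (Rx 7), but R-39 never forms. N-36 would need S-33, N-38, and N-5 (Rx 3), but N-5 never forms.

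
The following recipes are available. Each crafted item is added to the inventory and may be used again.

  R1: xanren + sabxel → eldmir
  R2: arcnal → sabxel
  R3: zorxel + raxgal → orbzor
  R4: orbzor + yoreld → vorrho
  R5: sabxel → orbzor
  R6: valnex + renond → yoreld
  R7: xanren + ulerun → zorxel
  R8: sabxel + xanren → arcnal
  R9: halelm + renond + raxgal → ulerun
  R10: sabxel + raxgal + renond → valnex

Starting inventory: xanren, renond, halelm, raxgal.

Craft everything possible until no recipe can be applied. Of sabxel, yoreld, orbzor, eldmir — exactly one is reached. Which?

orbzor

halelm + renond + raxgal → ulerun (R9).
Using R7, xanren and ulerun make zorxel.
Using R3, zorxel and raxgal make orbzor.
eldmir would need xanren and sabxel (R1), but sabxel is never obtained. yoreld would need valnex and renond (R6), but valnex is never obtained. sabxel would need arcnal (R2), but arcnal is never obtained.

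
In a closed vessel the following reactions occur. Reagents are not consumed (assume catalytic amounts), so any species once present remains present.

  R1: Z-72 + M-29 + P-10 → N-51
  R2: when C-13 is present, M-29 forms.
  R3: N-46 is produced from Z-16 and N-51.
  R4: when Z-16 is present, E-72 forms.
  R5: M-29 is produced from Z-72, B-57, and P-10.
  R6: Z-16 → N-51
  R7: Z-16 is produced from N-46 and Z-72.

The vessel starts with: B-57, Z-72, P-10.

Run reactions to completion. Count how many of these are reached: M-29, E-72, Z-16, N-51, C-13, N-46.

2

Z-72, B-57, and P-10 present → M-29 forms (R5).
Z-72, M-29, and P-10 present → N-51 forms (R1).
M-29: reached.
E-72 would need Z-16 (R4), but Z-16 never forms.
Z-16 would need N-46 and Z-72 (R7), but N-46 never forms.
N-51: reached.
No rule produces C-13, and it is not given.
N-46 would need Z-16 and N-51 (R3), but Z-16 never forms.
Reached: M-29 and N-51 — 2 of the 6.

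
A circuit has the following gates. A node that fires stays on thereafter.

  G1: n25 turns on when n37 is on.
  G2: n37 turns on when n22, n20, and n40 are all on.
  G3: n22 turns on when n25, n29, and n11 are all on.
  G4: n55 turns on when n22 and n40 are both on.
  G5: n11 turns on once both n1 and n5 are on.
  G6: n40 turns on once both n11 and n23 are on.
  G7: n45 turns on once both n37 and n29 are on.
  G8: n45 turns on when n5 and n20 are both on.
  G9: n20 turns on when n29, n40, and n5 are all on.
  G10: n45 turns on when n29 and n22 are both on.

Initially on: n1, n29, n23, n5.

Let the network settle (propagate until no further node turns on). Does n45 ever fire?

Yes

G5: n1 and n5 on → n11 on.
n11 and n23 are on, so n40 turns on (G6).
G9: n29, n40, and n5 on → n20 on.
n5 and n20 are on, so n45 turns on (G8).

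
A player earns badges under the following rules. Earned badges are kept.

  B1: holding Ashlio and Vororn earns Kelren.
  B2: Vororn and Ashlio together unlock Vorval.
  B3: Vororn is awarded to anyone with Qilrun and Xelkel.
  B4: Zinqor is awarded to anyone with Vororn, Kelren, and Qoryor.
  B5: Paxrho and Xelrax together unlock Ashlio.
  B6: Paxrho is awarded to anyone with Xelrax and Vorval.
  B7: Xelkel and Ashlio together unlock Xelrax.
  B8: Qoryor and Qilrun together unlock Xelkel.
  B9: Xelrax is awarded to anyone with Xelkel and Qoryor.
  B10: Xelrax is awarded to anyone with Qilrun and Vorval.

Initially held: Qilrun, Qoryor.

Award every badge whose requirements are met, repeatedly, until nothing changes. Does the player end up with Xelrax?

Yes

With Qoryor and Qilrun, Xelkel is earned (B8).
With Xelkel and Qoryor, Xelrax is earned (B9).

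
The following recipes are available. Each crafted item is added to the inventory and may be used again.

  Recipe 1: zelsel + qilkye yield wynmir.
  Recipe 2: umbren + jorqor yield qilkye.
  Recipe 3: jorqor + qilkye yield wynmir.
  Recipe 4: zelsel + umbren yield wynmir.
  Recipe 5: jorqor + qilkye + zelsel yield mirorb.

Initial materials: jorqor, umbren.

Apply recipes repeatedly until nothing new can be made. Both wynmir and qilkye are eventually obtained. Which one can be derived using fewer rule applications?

qilkye: umbren + jorqor → qilkye (Recipe 2). [1 rule application]
wynmir: Using Recipe 2, umbren and jorqor make qilkye. Using Recipe 3, jorqor and qilkye make wynmir. [2 rule applications]
qilkye needs fewer.

qilkye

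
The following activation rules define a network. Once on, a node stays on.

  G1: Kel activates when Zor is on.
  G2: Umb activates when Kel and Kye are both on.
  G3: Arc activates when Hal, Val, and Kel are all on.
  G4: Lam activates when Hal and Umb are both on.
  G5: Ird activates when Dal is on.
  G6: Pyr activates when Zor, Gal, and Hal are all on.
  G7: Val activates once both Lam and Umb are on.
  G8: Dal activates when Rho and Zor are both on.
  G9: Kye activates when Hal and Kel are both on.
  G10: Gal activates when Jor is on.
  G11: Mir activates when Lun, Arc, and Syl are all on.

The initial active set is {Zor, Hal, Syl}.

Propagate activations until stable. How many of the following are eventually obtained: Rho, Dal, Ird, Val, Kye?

2

Zor is on, so Kel activates (G1).
G9: Hal and Kel on → Kye on.
Kel and Kye are on, so Umb activates (G2).
Hal and Umb are on, so Lam activates (G4).
G7: Lam and Umb on → Val on.
No rule produces Rho, and it is not given.
Dal would need Rho and Zor (G8), but Rho never turns on.
Ird would need Dal (G5), but Dal never turns on.
Val: reached.
Kye: reached.
Reached: Val and Kye — 2 of the 5.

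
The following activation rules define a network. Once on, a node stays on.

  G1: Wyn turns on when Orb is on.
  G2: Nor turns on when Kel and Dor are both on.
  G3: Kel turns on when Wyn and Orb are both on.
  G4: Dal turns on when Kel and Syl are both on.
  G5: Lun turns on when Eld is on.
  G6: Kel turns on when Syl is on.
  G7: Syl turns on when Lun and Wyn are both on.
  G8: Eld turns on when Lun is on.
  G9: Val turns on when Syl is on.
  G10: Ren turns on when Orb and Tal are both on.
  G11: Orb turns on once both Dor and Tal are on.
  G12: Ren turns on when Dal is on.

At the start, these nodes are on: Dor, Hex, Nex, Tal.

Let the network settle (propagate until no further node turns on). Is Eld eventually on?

No

Eld would need Lun (G8), but Lun never turns on.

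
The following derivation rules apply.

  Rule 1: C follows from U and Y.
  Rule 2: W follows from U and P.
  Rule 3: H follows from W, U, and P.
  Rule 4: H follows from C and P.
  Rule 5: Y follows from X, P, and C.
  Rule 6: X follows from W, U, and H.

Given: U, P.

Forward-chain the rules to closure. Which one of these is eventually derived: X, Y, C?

X

From U and P, Rule 2 gives W.
From W, U, and P, Rule 3 gives H.
W, U, and H hold, so X follows (Rule 6).
C would need U and Y (Rule 1), but Y is never established. Y would need X, P, and C (Rule 5), but C is never established.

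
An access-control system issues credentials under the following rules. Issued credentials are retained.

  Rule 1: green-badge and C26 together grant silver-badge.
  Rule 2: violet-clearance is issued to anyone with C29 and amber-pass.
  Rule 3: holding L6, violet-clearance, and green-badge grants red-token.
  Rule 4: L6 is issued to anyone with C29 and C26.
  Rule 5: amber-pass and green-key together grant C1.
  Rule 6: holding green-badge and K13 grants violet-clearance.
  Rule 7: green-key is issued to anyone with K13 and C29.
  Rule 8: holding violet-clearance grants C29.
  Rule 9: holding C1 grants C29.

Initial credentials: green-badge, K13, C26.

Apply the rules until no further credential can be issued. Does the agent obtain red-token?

Yes

Holding green-badge and K13 grants violet-clearance (Rule 6).
Holding violet-clearance grants C29 (Rule 8).
Holding C29 and C26 grants L6 (Rule 4).
Holding L6, violet-clearance, and green-badge grants red-token (Rule 3).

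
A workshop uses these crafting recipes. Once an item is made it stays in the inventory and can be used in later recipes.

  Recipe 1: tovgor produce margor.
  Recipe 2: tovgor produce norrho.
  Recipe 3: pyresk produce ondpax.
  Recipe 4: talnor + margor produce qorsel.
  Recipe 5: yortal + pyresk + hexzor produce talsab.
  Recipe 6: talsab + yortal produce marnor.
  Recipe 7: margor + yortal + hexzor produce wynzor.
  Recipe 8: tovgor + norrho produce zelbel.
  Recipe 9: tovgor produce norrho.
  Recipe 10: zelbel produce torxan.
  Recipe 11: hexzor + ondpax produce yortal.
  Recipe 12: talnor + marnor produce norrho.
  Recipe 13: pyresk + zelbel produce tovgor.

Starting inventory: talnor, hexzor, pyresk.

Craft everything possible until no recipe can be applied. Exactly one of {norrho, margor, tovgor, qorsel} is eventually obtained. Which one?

norrho

pyresk → ondpax (Recipe 3).
hexzor + ondpax → yortal (Recipe 11).
Using Recipe 5, yortal, pyresk, and hexzor make talsab.
Using Recipe 6, talsab and yortal make marnor.
Using Recipe 12, talnor and marnor make norrho.
tovgor would need pyresk and zelbel (Recipe 13), but zelbel is never obtained. margor would need tovgor (Recipe 1), but tovgor is never obtained. qorsel would need talnor and margor (Recipe 4), but margor is never obtained.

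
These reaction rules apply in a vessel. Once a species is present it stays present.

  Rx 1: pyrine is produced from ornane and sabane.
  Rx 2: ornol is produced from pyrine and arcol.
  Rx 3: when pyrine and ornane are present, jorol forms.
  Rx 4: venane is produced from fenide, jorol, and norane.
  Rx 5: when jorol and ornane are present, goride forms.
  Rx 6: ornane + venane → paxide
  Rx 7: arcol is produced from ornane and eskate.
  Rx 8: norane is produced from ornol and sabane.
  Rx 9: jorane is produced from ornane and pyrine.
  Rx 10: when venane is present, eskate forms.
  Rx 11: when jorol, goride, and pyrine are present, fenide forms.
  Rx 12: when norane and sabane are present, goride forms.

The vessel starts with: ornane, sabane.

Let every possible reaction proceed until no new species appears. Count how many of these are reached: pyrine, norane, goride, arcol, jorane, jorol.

ornane and sabane present → pyrine forms (Rx 1).
pyrine and ornane present → jorol forms (Rx 3).
ornane and pyrine present → jorane forms (Rx 9).
jorol and ornane present → goride forms (Rx 5).
pyrine: reached.
norane would need ornol and sabane (Rx 8), but ornol never forms.
goride: reached.
arcol would need ornane and eskate (Rx 7), but eskate never forms.
jorane: reached.
jorol: reached.
Reached: pyrine, goride, jorane, and jorol — 4 of the 6.

4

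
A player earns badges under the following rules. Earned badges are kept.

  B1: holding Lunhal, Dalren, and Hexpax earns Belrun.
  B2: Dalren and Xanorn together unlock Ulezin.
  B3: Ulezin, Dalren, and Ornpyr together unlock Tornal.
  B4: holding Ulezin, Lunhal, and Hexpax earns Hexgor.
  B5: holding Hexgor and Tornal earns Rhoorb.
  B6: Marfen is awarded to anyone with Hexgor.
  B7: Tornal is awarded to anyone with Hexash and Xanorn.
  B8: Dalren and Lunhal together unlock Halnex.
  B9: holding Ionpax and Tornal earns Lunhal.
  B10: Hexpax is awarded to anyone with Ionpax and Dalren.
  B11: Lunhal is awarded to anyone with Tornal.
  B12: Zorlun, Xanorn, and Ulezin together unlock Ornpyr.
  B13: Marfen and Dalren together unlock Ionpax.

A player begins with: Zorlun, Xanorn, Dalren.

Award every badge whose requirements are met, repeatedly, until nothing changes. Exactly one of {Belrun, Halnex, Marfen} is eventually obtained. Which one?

With Dalren and Xanorn, Ulezin is earned (B2).
With Zorlun, Xanorn, and Ulezin, Ornpyr is earned (B12).
With Ulezin, Dalren, and Ornpyr, Tornal is earned (B3).
With Tornal, Lunhal is earned (B11).
With Dalren and Lunhal, Halnex is earned (B8).
Marfen would need Hexgor (B6), but Hexgor is never earned. Belrun would need Lunhal, Dalren, and Hexpax (B1), but Hexpax is never earned.

Halnex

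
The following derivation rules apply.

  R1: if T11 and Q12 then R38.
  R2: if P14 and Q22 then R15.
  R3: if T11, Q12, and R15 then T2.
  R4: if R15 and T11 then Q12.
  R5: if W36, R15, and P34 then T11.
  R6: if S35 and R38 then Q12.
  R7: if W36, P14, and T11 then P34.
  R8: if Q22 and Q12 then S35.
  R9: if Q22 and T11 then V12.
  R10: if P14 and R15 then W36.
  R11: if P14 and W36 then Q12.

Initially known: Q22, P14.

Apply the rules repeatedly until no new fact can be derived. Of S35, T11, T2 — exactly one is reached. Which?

S35

From P14 and Q22, R2 gives R15.
From P14 and R15, R10 gives W36.
From P14 and W36, R11 gives Q12.
From Q22 and Q12, R8 gives S35.
T2 would need T11, Q12, and R15 (R3), but T11 is never established. T11 would need W36, R15, and P34 (R5), but P34 is never established.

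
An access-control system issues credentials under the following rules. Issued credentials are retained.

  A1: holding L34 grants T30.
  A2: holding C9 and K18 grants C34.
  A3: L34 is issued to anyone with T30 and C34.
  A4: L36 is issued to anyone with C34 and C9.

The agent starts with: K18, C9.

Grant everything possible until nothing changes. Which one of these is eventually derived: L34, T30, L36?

Holding C9 and K18 grants C34 (A2).
Holding C34 and C9 grants L36 (A4).
L34 would need T30 and C34 (A3), but T30 is never granted. T30 would need L34 (A1), but L34 is never granted.

L36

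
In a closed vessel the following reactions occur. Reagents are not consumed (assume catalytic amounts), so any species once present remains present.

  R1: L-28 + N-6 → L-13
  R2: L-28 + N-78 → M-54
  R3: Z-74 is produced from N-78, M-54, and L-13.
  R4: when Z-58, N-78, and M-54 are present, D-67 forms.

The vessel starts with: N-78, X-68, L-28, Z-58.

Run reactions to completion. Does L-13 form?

No

L-13 would need L-28 and N-6 (R1), but N-6 never forms.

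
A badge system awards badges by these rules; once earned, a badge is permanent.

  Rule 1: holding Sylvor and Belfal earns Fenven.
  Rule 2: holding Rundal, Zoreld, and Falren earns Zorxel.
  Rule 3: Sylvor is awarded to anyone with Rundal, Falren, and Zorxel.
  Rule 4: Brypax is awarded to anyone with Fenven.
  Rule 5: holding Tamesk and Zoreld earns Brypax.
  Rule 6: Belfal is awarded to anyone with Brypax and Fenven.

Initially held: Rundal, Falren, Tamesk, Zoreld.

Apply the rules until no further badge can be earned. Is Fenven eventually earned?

No

Fenven would need Sylvor and Belfal (Rule 1), but Belfal is never earned.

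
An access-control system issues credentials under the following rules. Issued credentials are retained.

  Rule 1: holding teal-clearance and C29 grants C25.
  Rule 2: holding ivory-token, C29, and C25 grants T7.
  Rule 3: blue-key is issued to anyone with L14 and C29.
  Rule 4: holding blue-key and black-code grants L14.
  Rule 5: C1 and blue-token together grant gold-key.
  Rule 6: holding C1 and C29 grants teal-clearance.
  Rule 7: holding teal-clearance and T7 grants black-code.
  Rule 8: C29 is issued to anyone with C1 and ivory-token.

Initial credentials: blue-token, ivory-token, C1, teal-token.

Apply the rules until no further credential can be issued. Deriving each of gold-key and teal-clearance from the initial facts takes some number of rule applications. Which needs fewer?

gold-key: Holding C1 and blue-token grants gold-key (Rule 5). [1 rule application]
teal-clearance: Holding C1 and ivory-token grants C29 (Rule 8). Holding C1 and C29 grants teal-clearance (Rule 6). [2 rule applications]
gold-key needs fewer.

gold-key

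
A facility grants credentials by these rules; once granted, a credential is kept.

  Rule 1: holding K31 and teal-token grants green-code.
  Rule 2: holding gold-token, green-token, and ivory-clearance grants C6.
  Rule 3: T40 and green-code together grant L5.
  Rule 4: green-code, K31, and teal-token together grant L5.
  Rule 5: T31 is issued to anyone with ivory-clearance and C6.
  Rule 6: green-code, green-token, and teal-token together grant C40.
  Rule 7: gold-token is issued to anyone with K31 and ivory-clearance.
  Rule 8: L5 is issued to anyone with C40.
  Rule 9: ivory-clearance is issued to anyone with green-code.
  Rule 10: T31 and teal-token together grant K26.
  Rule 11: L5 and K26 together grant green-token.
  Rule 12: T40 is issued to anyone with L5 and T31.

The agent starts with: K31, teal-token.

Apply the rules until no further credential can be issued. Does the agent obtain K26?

No

K26 would need T31 and teal-token (Rule 10), but T31 is never granted.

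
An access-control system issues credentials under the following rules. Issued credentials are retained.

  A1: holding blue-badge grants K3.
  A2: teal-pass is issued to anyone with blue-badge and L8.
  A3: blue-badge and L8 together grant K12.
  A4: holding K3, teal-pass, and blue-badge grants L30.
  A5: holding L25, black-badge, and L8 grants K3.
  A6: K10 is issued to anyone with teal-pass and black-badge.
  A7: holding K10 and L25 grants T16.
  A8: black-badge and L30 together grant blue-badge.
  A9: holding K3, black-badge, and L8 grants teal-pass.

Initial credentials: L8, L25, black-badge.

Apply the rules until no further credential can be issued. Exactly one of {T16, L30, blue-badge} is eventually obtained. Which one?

Holding L25, black-badge, and L8 grants K3 (A5).
Holding K3, black-badge, and L8 grants teal-pass (A9).
Holding teal-pass and black-badge grants K10 (A6).
Holding K10 and L25 grants T16 (A7).
blue-badge would need black-badge and L30 (A8), but L30 is never granted. L30 would need K3, teal-pass, and blue-badge (A4), but blue-badge is never granted.

T16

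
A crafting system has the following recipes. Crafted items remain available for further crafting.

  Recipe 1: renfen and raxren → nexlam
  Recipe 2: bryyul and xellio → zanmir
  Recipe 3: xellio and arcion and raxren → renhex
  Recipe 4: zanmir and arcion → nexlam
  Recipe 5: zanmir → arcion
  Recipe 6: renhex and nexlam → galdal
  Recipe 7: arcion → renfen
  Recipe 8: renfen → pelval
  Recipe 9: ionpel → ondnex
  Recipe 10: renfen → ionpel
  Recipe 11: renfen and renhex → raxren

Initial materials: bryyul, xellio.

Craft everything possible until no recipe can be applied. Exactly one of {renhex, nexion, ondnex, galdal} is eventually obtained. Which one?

bryyul and xellio → zanmir (Recipe 2).
zanmir → arcion (Recipe 5).
arcion → renfen (Recipe 7).
renfen → ionpel (Recipe 10).
ionpel → ondnex (Recipe 9).
No rule produces nexion, and it is not given. galdal would need renhex and nexlam (Recipe 6), but renhex is never obtained. renhex would need xellio, arcion, and raxren (Recipe 3), but raxren is never obtained.

ondnex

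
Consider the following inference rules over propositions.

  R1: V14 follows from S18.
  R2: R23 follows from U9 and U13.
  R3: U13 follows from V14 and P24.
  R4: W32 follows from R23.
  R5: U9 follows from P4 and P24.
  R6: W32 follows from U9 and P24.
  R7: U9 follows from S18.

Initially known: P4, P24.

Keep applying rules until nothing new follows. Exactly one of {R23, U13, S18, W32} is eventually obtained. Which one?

W32

From P4 and P24, R5 gives U9.
From U9 and P24, R6 gives W32.
U13 would need V14 and P24 (R3), but V14 is never established. No rule produces S18, and it is not given. R23 would need U9 and U13 (R2), but U13 is never established.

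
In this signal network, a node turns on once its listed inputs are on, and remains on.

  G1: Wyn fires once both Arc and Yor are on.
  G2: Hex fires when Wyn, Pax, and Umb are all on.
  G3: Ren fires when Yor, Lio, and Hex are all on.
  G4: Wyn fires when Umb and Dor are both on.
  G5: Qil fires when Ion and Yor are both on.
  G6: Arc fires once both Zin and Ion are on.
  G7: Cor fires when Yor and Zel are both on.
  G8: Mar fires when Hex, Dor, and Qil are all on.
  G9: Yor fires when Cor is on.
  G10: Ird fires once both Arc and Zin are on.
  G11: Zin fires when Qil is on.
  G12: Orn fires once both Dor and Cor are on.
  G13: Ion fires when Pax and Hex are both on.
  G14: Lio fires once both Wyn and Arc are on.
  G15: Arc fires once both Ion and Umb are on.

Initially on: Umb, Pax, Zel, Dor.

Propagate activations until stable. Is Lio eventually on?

Yes

Umb and Dor are on, so Wyn fires (G4).
Wyn, Pax, and Umb are on, so Hex fires (G2).
G13: Pax and Hex on → Ion on.
Ion and Umb are on, so Arc fires (G15).
Wyn and Arc are on, so Lio fires (G14).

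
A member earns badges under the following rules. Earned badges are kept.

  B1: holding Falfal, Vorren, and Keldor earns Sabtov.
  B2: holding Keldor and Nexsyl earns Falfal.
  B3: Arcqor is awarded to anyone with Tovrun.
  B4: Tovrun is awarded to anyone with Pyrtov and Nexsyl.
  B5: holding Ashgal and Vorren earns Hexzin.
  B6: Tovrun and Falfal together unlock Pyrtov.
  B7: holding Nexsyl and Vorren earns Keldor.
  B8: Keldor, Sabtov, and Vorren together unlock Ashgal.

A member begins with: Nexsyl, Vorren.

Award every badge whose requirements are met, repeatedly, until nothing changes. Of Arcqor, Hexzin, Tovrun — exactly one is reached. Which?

Hexzin

With Nexsyl and Vorren, Keldor is earned (B7).
With Keldor and Nexsyl, Falfal is earned (B2).
With Falfal, Vorren, and Keldor, Sabtov is earned (B1).
With Keldor, Sabtov, and Vorren, Ashgal is earned (B8).
With Ashgal and Vorren, Hexzin is earned (B5).
Arcqor would need Tovrun (B3), but Tovrun is never earned. Tovrun would need Pyrtov and Nexsyl (B4), but Pyrtov is never earned.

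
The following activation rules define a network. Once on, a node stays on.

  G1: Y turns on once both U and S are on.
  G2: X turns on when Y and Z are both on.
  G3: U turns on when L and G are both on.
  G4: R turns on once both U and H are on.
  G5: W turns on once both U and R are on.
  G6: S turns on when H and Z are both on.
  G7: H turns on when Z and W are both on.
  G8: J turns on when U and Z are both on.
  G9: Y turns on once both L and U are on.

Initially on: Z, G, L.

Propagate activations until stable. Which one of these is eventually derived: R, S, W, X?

X

L and G are on, so U turns on (G3).
G9: L and U on → Y on.
G2: Y and Z on → X on.
R would need U and H (G4), but H never turns on. S would need H and Z (G6), but H never turns on. W would need U and R (G5), but R never turns on.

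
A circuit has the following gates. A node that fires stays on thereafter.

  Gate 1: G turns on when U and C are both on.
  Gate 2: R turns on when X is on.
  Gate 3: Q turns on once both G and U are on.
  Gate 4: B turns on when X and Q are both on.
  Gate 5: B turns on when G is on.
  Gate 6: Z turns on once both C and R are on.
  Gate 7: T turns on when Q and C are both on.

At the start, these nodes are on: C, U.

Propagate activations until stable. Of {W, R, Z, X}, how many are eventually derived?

No rule produces W, and it is not given.
R would need X (Gate 2), but X never turns on.
Z would need C and R (Gate 6), but R never turns on.
No rule produces X, and it is not given.
None of the 4 are reached.

0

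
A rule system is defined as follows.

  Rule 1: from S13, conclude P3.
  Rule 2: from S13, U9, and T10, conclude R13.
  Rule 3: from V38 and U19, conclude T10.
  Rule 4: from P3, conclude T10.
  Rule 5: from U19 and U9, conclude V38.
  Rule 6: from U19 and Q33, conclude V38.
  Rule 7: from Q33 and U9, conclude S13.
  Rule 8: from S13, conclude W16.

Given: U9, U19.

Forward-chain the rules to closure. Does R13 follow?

No

R13 would need S13, U9, and T10 (Rule 2), but S13 is never established.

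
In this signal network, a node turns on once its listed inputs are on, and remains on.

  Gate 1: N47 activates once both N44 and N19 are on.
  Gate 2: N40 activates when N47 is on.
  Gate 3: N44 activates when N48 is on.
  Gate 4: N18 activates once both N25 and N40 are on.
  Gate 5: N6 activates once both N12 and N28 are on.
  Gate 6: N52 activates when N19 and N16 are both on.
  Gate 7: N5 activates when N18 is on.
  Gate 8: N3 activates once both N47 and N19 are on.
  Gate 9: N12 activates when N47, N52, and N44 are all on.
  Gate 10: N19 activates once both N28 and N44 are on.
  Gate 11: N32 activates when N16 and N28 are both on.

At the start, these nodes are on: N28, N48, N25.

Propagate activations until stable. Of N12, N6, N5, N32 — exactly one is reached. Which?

Gate 3: N48 on → N44 on.
Gate 10: N28 and N44 on → N19 on.
Gate 1: N44 and N19 on → N47 on.
N47 is on, so N40 activates (Gate 2).
Gate 4: N25 and N40 on → N18 on.
N18 is on, so N5 activates (Gate 7).
N6 would need N12 and N28 (Gate 5), but N12 never turns on. N32 would need N16 and N28 (Gate 11), but N16 never turns on. N12 would need N47, N52, and N44 (Gate 9), but N52 never turns on.

N5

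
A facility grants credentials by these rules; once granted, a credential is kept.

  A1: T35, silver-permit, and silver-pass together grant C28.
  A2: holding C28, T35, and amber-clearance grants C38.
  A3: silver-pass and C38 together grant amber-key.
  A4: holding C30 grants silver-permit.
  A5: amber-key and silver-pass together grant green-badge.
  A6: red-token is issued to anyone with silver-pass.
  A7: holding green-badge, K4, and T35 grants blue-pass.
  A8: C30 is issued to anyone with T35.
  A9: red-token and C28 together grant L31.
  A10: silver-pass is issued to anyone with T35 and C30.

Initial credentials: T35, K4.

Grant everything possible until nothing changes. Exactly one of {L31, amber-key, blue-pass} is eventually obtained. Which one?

Holding T35 grants C30 (A8).
Holding T35 and C30 grants silver-pass (A10).
Holding C30 grants silver-permit (A4).
Holding T35, silver-permit, and silver-pass grants C28 (A1).
Holding silver-pass grants red-token (A6).
Holding red-token and C28 grants L31 (A9).
amber-key would need silver-pass and C38 (A3), but C38 is never granted. blue-pass would need green-badge, K4, and T35 (A7), but green-badge is never granted.

L31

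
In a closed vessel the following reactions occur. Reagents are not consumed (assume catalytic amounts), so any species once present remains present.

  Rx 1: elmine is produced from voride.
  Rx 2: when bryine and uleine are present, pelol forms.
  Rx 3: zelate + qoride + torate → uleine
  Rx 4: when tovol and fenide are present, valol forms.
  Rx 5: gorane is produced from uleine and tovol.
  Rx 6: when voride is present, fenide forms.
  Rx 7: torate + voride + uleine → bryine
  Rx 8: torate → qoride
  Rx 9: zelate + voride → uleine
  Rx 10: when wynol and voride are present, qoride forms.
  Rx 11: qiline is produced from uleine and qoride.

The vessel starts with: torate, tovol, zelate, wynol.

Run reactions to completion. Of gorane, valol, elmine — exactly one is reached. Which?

torate present → qoride forms (Rx 8).
zelate, qoride, and torate present → uleine forms (Rx 3).
uleine and tovol present → gorane forms (Rx 5).
elmine would need voride (Rx 1), but voride never forms. valol would need tovol and fenide (Rx 4), but fenide never forms.

gorane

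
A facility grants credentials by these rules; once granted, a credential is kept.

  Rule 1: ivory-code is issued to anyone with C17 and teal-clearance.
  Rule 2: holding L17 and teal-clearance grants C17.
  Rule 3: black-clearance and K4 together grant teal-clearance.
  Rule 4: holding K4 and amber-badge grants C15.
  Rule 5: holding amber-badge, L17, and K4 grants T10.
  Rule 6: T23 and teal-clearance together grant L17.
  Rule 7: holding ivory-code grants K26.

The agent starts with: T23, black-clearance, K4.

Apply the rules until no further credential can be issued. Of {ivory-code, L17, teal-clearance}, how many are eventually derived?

Holding black-clearance and K4 grants teal-clearance (Rule 3).
Holding T23 and teal-clearance grants L17 (Rule 6).
Holding L17 and teal-clearance grants C17 (Rule 2).
Holding C17 and teal-clearance grants ivory-code (Rule 1).
ivory-code: reached.
L17: reached.
teal-clearance: reached.
All 3 are reached.

3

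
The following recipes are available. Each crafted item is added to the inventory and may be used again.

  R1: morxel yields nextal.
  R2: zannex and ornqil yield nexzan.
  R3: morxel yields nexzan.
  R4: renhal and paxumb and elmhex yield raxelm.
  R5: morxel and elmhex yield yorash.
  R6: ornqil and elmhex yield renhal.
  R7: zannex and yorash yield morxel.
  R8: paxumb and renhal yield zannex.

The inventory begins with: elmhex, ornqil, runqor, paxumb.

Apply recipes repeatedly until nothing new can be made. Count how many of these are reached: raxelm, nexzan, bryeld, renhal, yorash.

Using R6, ornqil and elmhex make renhal.
paxumb and renhal → zannex (R8).
renhal and paxumb and elmhex → raxelm (R4).
zannex and ornqil → nexzan (R2).
raxelm: reached.
nexzan: reached.
No rule produces bryeld, and it is not given.
renhal: reached.
yorash would need morxel and elmhex (R5), but morxel is never obtained.
Reached: raxelm, nexzan, and renhal — 3 of the 5.

3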